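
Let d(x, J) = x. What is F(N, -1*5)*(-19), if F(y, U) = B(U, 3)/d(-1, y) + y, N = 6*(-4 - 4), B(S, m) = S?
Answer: 817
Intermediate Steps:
N = -48 (N = 6*(-8) = -48)
F(y, U) = y - U (F(y, U) = U/(-1) + y = U*(-1) + y = -U + y = y - U)
F(N, -1*5)*(-19) = (-48 - (-1)*5)*(-19) = (-48 - 1*(-5))*(-19) = (-48 + 5)*(-19) = -43*(-19) = 817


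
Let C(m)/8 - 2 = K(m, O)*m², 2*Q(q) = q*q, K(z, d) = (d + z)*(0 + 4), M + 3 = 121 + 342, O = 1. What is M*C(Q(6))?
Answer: 90623680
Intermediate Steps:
M = 460 (M = -3 + (121 + 342) = -3 + 463 = 460)
K(z, d) = 4*d + 4*z (K(z, d) = (d + z)*4 = 4*d + 4*z)
Q(q) = q²/2 (Q(q) = (q*q)/2 = q²/2)
C(m) = 16 + 8*m²*(4 + 4*m) (C(m) = 16 + 8*((4*1 + 4*m)*m²) = 16 + 8*((4 + 4*m)*m²) = 16 + 8*(m²*(4 + 4*m)) = 16 + 8*m²*(4 + 4*m))
M*C(Q(6)) = 460*(16 + 32*((½)*6²)²*(1 + (½)*6²)) = 460*(16 + 32*((½)*36)²*(1 + (½)*36)) = 460*(16 + 32*18²*(1 + 18)) = 460*(16 + 32*324*19) = 460*(16 + 196992) = 460*197008 = 90623680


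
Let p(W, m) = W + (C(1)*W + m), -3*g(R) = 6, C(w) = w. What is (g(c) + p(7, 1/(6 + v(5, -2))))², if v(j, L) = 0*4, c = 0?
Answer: 5329/36 ≈ 148.03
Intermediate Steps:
v(j, L) = 0
g(R) = -2 (g(R) = -⅓*6 = -2)
p(W, m) = m + 2*W (p(W, m) = W + (1*W + m) = W + (W + m) = m + 2*W)
(g(c) + p(7, 1/(6 + v(5, -2))))² = (-2 + (1/(6 + 0) + 2*7))² = (-2 + (1/6 + 14))² = (-2 + (⅙ + 14))² = (-2 + 85/6)² = (73/6)² = 5329/36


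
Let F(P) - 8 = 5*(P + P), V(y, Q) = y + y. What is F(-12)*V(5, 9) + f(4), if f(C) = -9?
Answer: -1129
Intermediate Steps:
V(y, Q) = 2*y
F(P) = 8 + 10*P (F(P) = 8 + 5*(P + P) = 8 + 5*(2*P) = 8 + 10*P)
F(-12)*V(5, 9) + f(4) = (8 + 10*(-12))*(2*5) - 9 = (8 - 120)*10 - 9 = -112*10 - 9 = -1120 - 9 = -1129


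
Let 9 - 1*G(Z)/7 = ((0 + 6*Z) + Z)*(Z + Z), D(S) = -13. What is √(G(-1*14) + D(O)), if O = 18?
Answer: I*√19158 ≈ 138.41*I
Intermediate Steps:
G(Z) = 63 - 98*Z² (G(Z) = 63 - 7*((0 + 6*Z) + Z)*(Z + Z) = 63 - 7*(6*Z + Z)*2*Z = 63 - 7*7*Z*2*Z = 63 - 98*Z²)
√(G(-1*14) + D(O)) = √((63 - 98*(-1*14)²) - 13) = √((63 - 98*(-14)²) - 13) = √((63 - 98*196) - 13) = √((63 - 19208) - 13) = √(-19145 - 13) = √(-19158) = I*√19158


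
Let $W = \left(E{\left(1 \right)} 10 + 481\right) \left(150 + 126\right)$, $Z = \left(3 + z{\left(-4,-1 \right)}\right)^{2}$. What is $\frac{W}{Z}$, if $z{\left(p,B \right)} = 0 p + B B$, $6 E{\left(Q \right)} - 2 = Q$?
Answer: $\frac{16767}{2} \approx 8383.5$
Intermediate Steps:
$E{\left(Q \right)} = \frac{1}{3} + \frac{Q}{6}$
$z{\left(p,B \right)} = B^{2}$ ($z{\left(p,B \right)} = 0 + B^{2} = B^{2}$)
$Z = 16$ ($Z = \left(3 + \left(-1\right)^{2}\right)^{2} = \left(3 + 1\right)^{2} = 4^{2} = 16$)
$W = 134136$ ($W = \left(\left(\frac{1}{3} + \frac{1}{6} \cdot 1\right) 10 + 481\right) \left(150 + 126\right) = \left(\left(\frac{1}{3} + \frac{1}{6}\right) 10 + 481\right) 276 = \left(\frac{1}{2} \cdot 10 + 481\right) 276 = \left(5 + 481\right) 276 = 486 \cdot 276 = 134136$)
$\frac{W}{Z} = \frac{134136}{16} = 134136 \cdot \frac{1}{16} = \frac{16767}{2}$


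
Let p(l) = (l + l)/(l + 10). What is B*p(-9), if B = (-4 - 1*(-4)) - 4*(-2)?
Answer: -144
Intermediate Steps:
p(l) = 2*l/(10 + l) (p(l) = (2*l)/(10 + l) = 2*l/(10 + l))
B = 8 (B = (-4 + 4) + 8 = 0 + 8 = 8)
B*p(-9) = 8*(2*(-9)/(10 - 9)) = 8*(2*(-9)/1) = 8*(2*(-9)*1) = 8*(-18) = -144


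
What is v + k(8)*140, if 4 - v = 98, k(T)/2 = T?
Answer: 2146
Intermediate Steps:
k(T) = 2*T
v = -94 (v = 4 - 1*98 = 4 - 98 = -94)
v + k(8)*140 = -94 + (2*8)*140 = -94 + 16*140 = -94 + 2240 = 2146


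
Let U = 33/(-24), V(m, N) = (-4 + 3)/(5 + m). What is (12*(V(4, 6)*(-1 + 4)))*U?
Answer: 11/2 ≈ 5.5000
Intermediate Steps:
V(m, N) = -1/(5 + m)
U = -11/8 (U = 33*(-1/24) = -11/8 ≈ -1.3750)
(12*(V(4, 6)*(-1 + 4)))*U = (12*((-1/(5 + 4))*(-1 + 4)))*(-11/8) = (12*(-1/9*3))*(-11/8) = (12*(-1/3))*(-11/8) = -4*(-11/8) = 11/2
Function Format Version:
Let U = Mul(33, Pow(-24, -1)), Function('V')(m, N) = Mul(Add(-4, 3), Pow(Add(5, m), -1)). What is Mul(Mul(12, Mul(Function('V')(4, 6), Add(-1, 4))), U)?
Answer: Rational(11, 2) ≈ 5.5000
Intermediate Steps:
Function('V')(m, N) = Mul(-1, Pow(Add(5, m), -1))
U = Rational(-11, 8) (U = Mul(33, Rational(-1, 24)) = Rational(-11, 8) ≈ -1.3750)
Mul(Mul(12, Mul(Function('V')(4, 6), Add(-1, 4))), U) = Mul(Mul(12, Mul(Mul(-1, Pow(Add(5, 4), -1)), Add(-1, 4))), Rational(-11, 8)) = Mul(Mul(12, Mul(Mul(-1, Pow(9, -1)), 3)), Rational(-11, 8)) = Mul(Mul(12, Mul(Mul(-1, Rational(1, 9)), 3)), Rational(-11, 8)) = Mul(Mul(12, Mul(Rational(-1, 9), 3)), Rational(-11, 8)) = Mul(Mul(12, Rational(-1, 3)), Rational(-11, 8)) = Mul(-4, Rational(-11, 8)) = Rational(11, 2)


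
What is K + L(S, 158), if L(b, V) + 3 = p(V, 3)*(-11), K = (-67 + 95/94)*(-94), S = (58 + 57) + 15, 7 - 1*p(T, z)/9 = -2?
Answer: 5309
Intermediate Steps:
p(T, z) = 81 (p(T, z) = 63 - 9*(-2) = 63 + 18 = 81)
S = 130 (S = 115 + 15 = 130)
K = 6203 (K = (-67 + 95*(1/94))*(-94) = (-67 + 95/94)*(-94) = -6203/94*(-94) = 6203)
L(b, V) = -894 (L(b, V) = -3 + 81*(-11) = -3 - 891 = -894)
K + L(S, 158) = 6203 - 894 = 5309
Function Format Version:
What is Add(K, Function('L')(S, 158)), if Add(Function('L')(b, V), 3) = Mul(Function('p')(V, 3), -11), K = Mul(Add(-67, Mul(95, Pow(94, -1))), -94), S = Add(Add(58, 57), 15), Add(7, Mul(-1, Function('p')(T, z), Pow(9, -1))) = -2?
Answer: 5309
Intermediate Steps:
Function('p')(T, z) = 81 (Function('p')(T, z) = Add(63, Mul(-9, -2)) = Add(63, 18) = 81)
S = 130 (S = Add(115, 15) = 130)
K = 6203 (K = Mul(Add(-67, Mul(95, Rational(1, 94))), -94) = Mul(Add(-67, Rational(95, 94)), -94) = Mul(Rational(-6203, 94), -94) = 6203)
Function('L')(b, V) = -894 (Function('L')(b, V) = Add(-3, Mul(81, -11)) = Add(-3, -891) = -894)
Add(K, Function('L')(S, 158)) = Add(6203, -894) = 5309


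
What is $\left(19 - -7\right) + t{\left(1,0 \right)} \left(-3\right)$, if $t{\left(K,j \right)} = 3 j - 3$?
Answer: $35$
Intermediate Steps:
$t{\left(K,j \right)} = -3 + 3 j$
$\left(19 - -7\right) + t{\left(1,0 \right)} \left(-3\right) = \left(19 - -7\right) + \left(-3 + 3 \cdot 0\right) \left(-3\right) = \left(19 + 7\right) + \left(-3 + 0\right) \left(-3\right) = 26 - -9 = 26 + 9 = 35$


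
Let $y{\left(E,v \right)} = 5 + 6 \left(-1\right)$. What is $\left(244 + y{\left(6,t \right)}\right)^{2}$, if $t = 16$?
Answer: $59049$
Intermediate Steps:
$y{\left(E,v \right)} = -1$ ($y{\left(E,v \right)} = 5 - 6 = -1$)
$\left(244 + y{\left(6,t \right)}\right)^{2} = \left(244 - 1\right)^{2} = 243^{2} = 59049$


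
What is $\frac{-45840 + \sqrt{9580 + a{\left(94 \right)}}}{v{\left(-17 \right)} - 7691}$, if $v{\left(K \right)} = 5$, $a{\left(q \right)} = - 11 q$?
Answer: $\frac{7640}{1281} - \frac{\sqrt{8546}}{7686} \approx 5.9521$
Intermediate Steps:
$\frac{-45840 + \sqrt{9580 + a{\left(94 \right)}}}{v{\left(-17 \right)} - 7691} = \frac{-45840 + \sqrt{9580 - 1034}}{5 - 7691} = \frac{-45840 + \sqrt{9580 - 1034}}{-7686} = \left(-45840 + \sqrt{8546}\right) \left(- \frac{1}{7686}\right) = \frac{7640}{1281} - \frac{\sqrt{8546}}{7686}$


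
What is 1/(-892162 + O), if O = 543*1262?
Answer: -1/206896 ≈ -4.8333e-6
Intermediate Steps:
O = 685266
1/(-892162 + O) = 1/(-892162 + 685266) = 1/(-206896) = -1/206896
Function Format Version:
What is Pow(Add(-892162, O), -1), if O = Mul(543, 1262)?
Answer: Rational(-1, 206896) ≈ -4.8333e-6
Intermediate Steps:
O = 685266
Pow(Add(-892162, O), -1) = Pow(Add(-892162, 685266), -1) = Pow(-206896, -1) = Rational(-1, 206896)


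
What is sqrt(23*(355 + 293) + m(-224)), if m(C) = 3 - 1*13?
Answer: sqrt(14894) ≈ 122.04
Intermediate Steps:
m(C) = -10 (m(C) = 3 - 13 = -10)
sqrt(23*(355 + 293) + m(-224)) = sqrt(23*(355 + 293) - 10) = sqrt(23*648 - 10) = sqrt(14904 - 10) = sqrt(14894)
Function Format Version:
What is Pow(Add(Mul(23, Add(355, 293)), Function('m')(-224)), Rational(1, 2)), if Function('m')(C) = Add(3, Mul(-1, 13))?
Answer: Pow(14894, Rational(1, 2)) ≈ 122.04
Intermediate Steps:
Function('m')(C) = -10 (Function('m')(C) = Add(3, -13) = -10)
Pow(Add(Mul(23, Add(355, 293)), Function('m')(-224)), Rational(1, 2)) = Pow(Add(Mul(23, Add(355, 293)), -10), Rational(1, 2)) = Pow(Add(Mul(23, 648), -10), Rational(1, 2)) = Pow(Add(14904, -10), Rational(1, 2)) = Pow(14894, Rational(1, 2))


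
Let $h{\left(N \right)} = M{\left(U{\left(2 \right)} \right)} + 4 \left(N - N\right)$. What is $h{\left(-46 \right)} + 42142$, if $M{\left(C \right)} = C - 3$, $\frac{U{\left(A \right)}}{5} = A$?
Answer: $42149$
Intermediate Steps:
$U{\left(A \right)} = 5 A$
$M{\left(C \right)} = -3 + C$ ($M{\left(C \right)} = C - 3 = -3 + C$)
$h{\left(N \right)} = 7$ ($h{\left(N \right)} = \left(-3 + 5 \cdot 2\right) + 4 \left(N - N\right) = \left(-3 + 10\right) + 4 \cdot 0 = 7 + 0 = 7$)
$h{\left(-46 \right)} + 42142 = 7 + 42142 = 42149$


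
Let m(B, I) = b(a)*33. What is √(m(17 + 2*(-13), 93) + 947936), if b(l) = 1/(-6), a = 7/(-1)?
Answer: √3791722/2 ≈ 973.62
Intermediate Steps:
a = -7 (a = 7*(-1) = -7)
b(l) = -⅙
m(B, I) = -11/2 (m(B, I) = -⅙*33 = -11/2)
√(m(17 + 2*(-13), 93) + 947936) = √(-11/2 + 947936) = √(1895861/2) = √3791722/2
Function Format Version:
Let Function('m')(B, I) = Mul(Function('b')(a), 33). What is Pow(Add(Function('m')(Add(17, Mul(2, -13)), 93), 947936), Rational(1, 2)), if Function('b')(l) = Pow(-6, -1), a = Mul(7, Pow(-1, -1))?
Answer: Mul(Rational(1, 2), Pow(3791722, Rational(1, 2))) ≈ 973.62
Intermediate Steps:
a = -7 (a = Mul(7, -1) = -7)
Function('b')(l) = Rational(-1, 6)
Function('m')(B, I) = Rational(-11, 2) (Function('m')(B, I) = Mul(Rational(-1, 6), 33) = Rational(-11, 2))
Pow(Add(Function('m')(Add(17, Mul(2, -13)), 93), 947936), Rational(1, 2)) = Pow(Add(Rational(-11, 2), 947936), Rational(1, 2)) = Pow(Rational(1895861, 2), Rational(1, 2)) = Mul(Rational(1, 2), Pow(3791722, Rational(1, 2)))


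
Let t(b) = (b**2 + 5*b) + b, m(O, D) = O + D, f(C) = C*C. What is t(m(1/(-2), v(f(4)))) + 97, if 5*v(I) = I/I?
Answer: 9529/100 ≈ 95.290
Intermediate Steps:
f(C) = C**2
v(I) = 1/5 (v(I) = (I/I)/5 = (1/5)*1 = 1/5)
m(O, D) = D + O
t(b) = b**2 + 6*b
t(m(1/(-2), v(f(4)))) + 97 = (1/5 + 1/(-2))*(6 + (1/5 + 1/(-2))) + 97 = (1/5 - 1/2)*(6 + (1/5 - 1/2)) + 97 = -3*(6 - 3/10)/10 + 97 = -3/10*57/10 + 97 = -171/100 + 97 = 9529/100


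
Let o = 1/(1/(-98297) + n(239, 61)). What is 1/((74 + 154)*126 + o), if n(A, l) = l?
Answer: 5996116/172256518745 ≈ 3.4809e-5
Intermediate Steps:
o = 98297/5996116 (o = 1/(1/(-98297) + 61) = 1/(-1/98297 + 61) = 1/(5996116/98297) = 98297/5996116 ≈ 0.016393)
1/((74 + 154)*126 + o) = 1/((74 + 154)*126 + 98297/5996116) = 1/(228*126 + 98297/5996116) = 1/(28728 + 98297/5996116) = 1/(172256518745/5996116) = 5996116/172256518745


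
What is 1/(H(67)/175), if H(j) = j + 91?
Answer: 175/158 ≈ 1.1076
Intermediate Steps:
H(j) = 91 + j
1/(H(67)/175) = 1/((91 + 67)/175) = 1/(158*(1/175)) = 1/(158/175) = 175/158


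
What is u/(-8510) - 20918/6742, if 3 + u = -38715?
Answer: 20756144/14343605 ≈ 1.4471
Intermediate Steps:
u = -38718 (u = -3 - 38715 = -38718)
u/(-8510) - 20918/6742 = -38718/(-8510) - 20918/6742 = -38718*(-1/8510) - 20918*1/6742 = 19359/4255 - 10459/3371 = 20756144/14343605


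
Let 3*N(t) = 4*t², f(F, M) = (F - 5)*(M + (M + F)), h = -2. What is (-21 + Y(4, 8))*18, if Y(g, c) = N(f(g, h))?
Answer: -378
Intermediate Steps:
f(F, M) = (-5 + F)*(F + 2*M) (f(F, M) = (-5 + F)*(M + (F + M)) = (-5 + F)*(F + 2*M))
N(t) = 4*t²/3 (N(t) = (4*t²)/3 = 4*t²/3)
Y(g, c) = 4*(20 + g² - 9*g)²/3 (Y(g, c) = 4*(g² - 10*(-2) - 5*g + 2*g*(-2))²/3 = 4*(g² + 20 - 5*g - 4*g)²/3 = 4*(20 + g² - 9*g)²/3)
(-21 + Y(4, 8))*18 = (-21 + 4*(20 + 4² - 9*4)²/3)*18 = (-21 + 4*(20 + 16 - 36)²/3)*18 = (-21 + (4/3)*0²)*18 = (-21 + (4/3)*0)*18 = (-21 + 0)*18 = -21*18 = -378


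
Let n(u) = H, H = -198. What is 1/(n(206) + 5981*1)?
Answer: 1/5783 ≈ 0.00017292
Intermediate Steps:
n(u) = -198
1/(n(206) + 5981*1) = 1/(-198 + 5981*1) = 1/(-198 + 5981) = 1/5783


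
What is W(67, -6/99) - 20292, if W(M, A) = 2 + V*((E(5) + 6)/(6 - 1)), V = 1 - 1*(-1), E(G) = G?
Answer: -101428/5 ≈ -20286.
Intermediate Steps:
V = 2 (V = 1 + 1 = 2)
W(M, A) = 32/5 (W(M, A) = 2 + 2*((5 + 6)/(6 - 1)) = 2 + 2*(11/5) = 2 + 22/5 = 32/5)
W(67, -6/99) - 20292 = 32/5 - 20292 = -101428/5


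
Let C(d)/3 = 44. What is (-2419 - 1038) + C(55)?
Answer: -3325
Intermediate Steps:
C(d) = 132 (C(d) = 3*44 = 132)
(-2419 - 1038) + C(55) = (-2419 - 1038) + 132 = -3457 + 132 = -3325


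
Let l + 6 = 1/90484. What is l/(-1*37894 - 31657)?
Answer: 542903/6293252684 ≈ 8.6267e-5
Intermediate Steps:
l = -542903/90484 (l = -6 + 1/90484 = -542903/90484 ≈ -6.0000)
l/(-1*37894 - 31657) = -542903/(90484*(-1*37894 - 31657)) = -542903/(90484*(-37894 - 31657)) = -542903/90484/(-69551) = -542903/90484*(-1/69551) = 542903/6293252684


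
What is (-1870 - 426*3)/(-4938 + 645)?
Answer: 3148/4293 ≈ 0.73329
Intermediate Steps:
(-1870 - 426*3)/(-4938 + 645) = (-1870 - 1278)/(-4293) = -3148*(-1/4293) = 3148/4293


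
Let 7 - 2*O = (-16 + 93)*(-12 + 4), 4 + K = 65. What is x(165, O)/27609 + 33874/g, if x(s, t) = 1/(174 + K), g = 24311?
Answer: 219778431821/157732563765 ≈ 1.3934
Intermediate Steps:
K = 61 (K = -4 + 65 = 61)
O = 623/2 (O = 7/2 - (-16 + 93)*(-12 + 4)/2 = 7/2 - 77*(-8)/2 = 7/2 - ½*(-616) = 7/2 + 308 = 623/2 ≈ 311.50)
x(s, t) = 1/235 (x(s, t) = 1/(174 + 61) = 1/235)
x(165, O)/27609 + 33874/g = (1/235)/27609 + 33874/24311 = (1/235)*(1/27609) + 33874*(1/24311) = 1/6488115 + 33874/24311 = 219778431821/157732563765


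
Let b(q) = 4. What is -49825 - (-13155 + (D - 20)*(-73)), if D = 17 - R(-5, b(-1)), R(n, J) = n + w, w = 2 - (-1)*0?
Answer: -36670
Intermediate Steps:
w = 2 (w = 2 - 1*0 = 2 + 0 = 2)
R(n, J) = 2 + n (R(n, J) = n + 2 = 2 + n)
D = 20 (D = 17 - (2 - 5) = 17 - 1*(-3) = 17 + 3 = 20)
-49825 - (-13155 + (D - 20)*(-73)) = -49825 - (-13155 + (20 - 20)*(-73)) = -49825 - (-13155 + 0*(-73)) = -49825 - (-13155 + 0) = -49825 - 1*(-13155) = -49825 + 13155 = -36670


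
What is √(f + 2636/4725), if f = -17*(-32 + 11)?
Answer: √35478681/315 ≈ 18.909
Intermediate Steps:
f = 357 (f = -17*(-21) = 357)
√(f + 2636/4725) = √(357 + 2636/4725) = √(1689461/4725) = √35478681/315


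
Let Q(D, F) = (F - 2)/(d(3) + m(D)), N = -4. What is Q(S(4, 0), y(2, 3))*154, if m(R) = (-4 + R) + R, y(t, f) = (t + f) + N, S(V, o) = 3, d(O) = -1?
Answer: -154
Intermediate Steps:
y(t, f) = -4 + f + t (y(t, f) = (t + f) - 4 = (f + t) - 4 = -4 + f + t)
m(R) = -4 + 2*R
Q(D, F) = (-2 + F)/(-5 + 2*D) (Q(D, F) = (F - 2)/(-1 + (-4 + 2*D)) = (-2 + F)/(-5 + 2*D))
Q(S(4, 0), y(2, 3))*154 = ((-2 + (-4 + 3 + 2))/(-5 + 2*3))*154 = ((-2 + 1)/(-5 + 6))*154 = (-1/1)*154 = (1*(-1))*154 = -1*154 = -154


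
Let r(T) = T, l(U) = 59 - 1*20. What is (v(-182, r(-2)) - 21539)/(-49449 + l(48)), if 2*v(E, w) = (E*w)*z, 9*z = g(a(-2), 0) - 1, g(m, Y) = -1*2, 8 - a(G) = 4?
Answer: 64799/148230 ≈ 0.43715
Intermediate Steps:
a(G) = 4 (a(G) = 8 - 1*4 = 8 - 4 = 4)
l(U) = 39 (l(U) = 59 - 20 = 39)
g(m, Y) = -2
z = -⅓ (z = (-2 - 1)/9 = (⅑)*(-3) = -⅓ ≈ -0.33333)
v(E, w) = -E*w/6 (v(E, w) = ((E*w)*(-⅓))/2 = (-E*w/3)/2 = -E*w/6)
(v(-182, r(-2)) - 21539)/(-49449 + l(48)) = (-⅙*(-182)*(-2) - 21539)/(-49449 + 39) = (-182/3 - 21539)/(-49410) = -64799/3*(-1/49410) = 64799/148230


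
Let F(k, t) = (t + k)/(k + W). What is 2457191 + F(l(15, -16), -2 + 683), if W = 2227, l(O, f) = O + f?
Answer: 2734853923/1113 ≈ 2.4572e+6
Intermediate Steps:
F(k, t) = (k + t)/(2227 + k) (F(k, t) = (t + k)/(k + 2227) = (k + t)/(2227 + k))
2457191 + F(l(15, -16), -2 + 683) = 2457191 + ((15 - 16) + (-2 + 683))/(2227 + (15 - 16)) = 2457191 + (-1 + 681)/(2227 - 1) = 2457191 + 680/2226 = 2457191 + (1/2226)*680 = 2457191 + 340/1113 = 2734853923/1113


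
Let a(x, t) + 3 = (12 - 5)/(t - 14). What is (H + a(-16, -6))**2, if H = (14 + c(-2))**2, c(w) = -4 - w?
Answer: 7912969/400 ≈ 19782.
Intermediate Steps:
a(x, t) = -3 + 7/(-14 + t) (a(x, t) = -3 + (12 - 5)/(t - 14) = -3 + 7/(-14 + t))
H = 144 (H = (14 + (-4 - 1*(-2)))**2 = (14 + (-4 + 2))**2 = (14 - 2)**2 = 12**2 = 144)
(H + a(-16, -6))**2 = (144 + (49 - 3*(-6))/(-14 - 6))**2 = (144 + (49 + 18)/(-20))**2 = (144 - 1/20*67)**2 = (144 - 67/20)**2 = (2813/20)**2 = 7912969/400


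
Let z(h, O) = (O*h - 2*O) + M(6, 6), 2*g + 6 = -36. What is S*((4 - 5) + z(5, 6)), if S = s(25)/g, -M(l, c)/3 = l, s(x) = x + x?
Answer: 50/21 ≈ 2.3810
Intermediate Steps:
s(x) = 2*x
M(l, c) = -3*l
g = -21 (g = -3 + (½)*(-36) = -3 - 18 = -21)
z(h, O) = -18 - 2*O + O*h (z(h, O) = (O*h - 2*O) - 3*6 = (-2*O + O*h) - 18 = -18 - 2*O + O*h)
S = -50/21 (S = (2*25)/(-21) = 50*(-1/21) = -50/21 ≈ -2.3810)
S*((4 - 5) + z(5, 6)) = -50*((4 - 5) + (-18 - 2*6 + 6*5))/21 = -50*(-1 + (-18 - 12 + 30))/21 = -50*(-1 + 0)/21 = -50/21*(-1) = 50/21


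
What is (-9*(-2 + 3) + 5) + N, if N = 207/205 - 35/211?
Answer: -136518/43255 ≈ -3.1561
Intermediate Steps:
N = 36502/43255 (N = 207*(1/205) - 35*1/211 = 207/205 - 35/211 = 36502/43255 ≈ 0.84388)
(-9*(-2 + 3) + 5) + N = (-9*(-2 + 3) + 5) + 36502/43255 = (-9*1 + 5) + 36502/43255 = (-9 + 5) + 36502/43255 = -4 + 36502/43255 = -136518/43255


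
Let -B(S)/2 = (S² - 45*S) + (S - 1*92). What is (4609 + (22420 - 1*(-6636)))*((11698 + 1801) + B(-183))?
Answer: -2336317335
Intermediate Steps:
B(S) = 184 - 2*S² + 88*S (B(S) = -2*((S² - 45*S) + (S - 1*92)) = -2*((S² - 45*S) + (S - 92)) = -2*((S² - 45*S) + (-92 + S)) = -2*(-92 + S² - 44*S) = 184 - 2*S² + 88*S)
(4609 + (22420 - 1*(-6636)))*((11698 + 1801) + B(-183)) = (4609 + (22420 - 1*(-6636)))*((11698 + 1801) + (184 - 2*(-183)² + 88*(-183))) = (4609 + (22420 + 6636))*(13499 + (184 - 2*33489 - 16104)) = (4609 + 29056)*(13499 + (184 - 66978 - 16104)) = 33665*(13499 - 82898) = 33665*(-69399) = -2336317335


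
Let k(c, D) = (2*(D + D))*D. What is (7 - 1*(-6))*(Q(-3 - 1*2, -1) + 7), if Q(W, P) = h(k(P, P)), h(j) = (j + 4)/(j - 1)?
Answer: 377/3 ≈ 125.67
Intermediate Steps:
k(c, D) = 4*D² (k(c, D) = (2*(2*D))*D = (4*D)*D = 4*D²)
h(j) = (4 + j)/(-1 + j)
Q(W, P) = (4 + 4*P²)/(-1 + 4*P²)
(7 - 1*(-6))*(Q(-3 - 1*2, -1) + 7) = (7 - 1*(-6))*(4*(1 + (-1)²)/(-1 + 4*(-1)²) + 7) = (7 + 6)*(4*(1 + 1)/(-1 + 4*1) + 7) = 13*(4*2/(-1 + 4) + 7) = 13*(4*2/3 + 7) = 13*(4*(⅓)*2 + 7) = 13*(8/3 + 7) = 13*(29/3) = 377/3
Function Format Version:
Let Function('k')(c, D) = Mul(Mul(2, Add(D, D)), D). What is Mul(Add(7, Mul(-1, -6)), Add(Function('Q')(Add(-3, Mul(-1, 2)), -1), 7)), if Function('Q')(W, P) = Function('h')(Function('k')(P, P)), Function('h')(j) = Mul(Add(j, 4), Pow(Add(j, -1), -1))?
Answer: Rational(377, 3) ≈ 125.67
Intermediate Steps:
Function('k')(c, D) = Mul(4, Pow(D, 2)) (Function('k')(c, D) = Mul(Mul(2, Mul(2, D)), D) = Mul(Mul(4, D), D) = Mul(4, Pow(D, 2)))
Function('h')(j) = Mul(Pow(Add(-1, j), -1), Add(4, j)) (Function('h')(j) = Mul(Add(4, j), Pow(Add(-1, j), -1)) = Mul(Pow(Add(-1, j), -1), Add(4, j)))
Function('Q')(W, P) = Mul(Pow(Add(-1, Mul(4, Pow(P, 2))), -1), Add(4, Mul(4, Pow(P, 2))))
Mul(Add(7, Mul(-1, -6)), Add(Function('Q')(Add(-3, Mul(-1, 2)), -1), 7)) = Mul(Add(7, Mul(-1, -6)), Add(Mul(4, Pow(Add(-1, Mul(4, Pow(-1, 2))), -1), Add(1, Pow(-1, 2))), 7)) = Mul(Add(7, 6), Add(Mul(4, Pow(Add(-1, Mul(4, 1)), -1), Add(1, 1)), 7)) = Mul(13, Add(Mul(4, Pow(Add(-1, 4), -1), 2), 7)) = Mul(13, Add(Mul(4, Pow(3, -1), 2), 7)) = Mul(13, Add(Mul(4, Rational(1, 3), 2), 7)) = Mul(13, Add(Rational(8, 3), 7)) = Mul(13, Rational(29, 3)) = Rational(377, 3)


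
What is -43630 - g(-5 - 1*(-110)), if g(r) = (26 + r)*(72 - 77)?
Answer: -42975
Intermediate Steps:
g(r) = -130 - 5*r (g(r) = (26 + r)*(-5) = -130 - 5*r)
-43630 - g(-5 - 1*(-110)) = -43630 - (-130 - 5*(-5 - 1*(-110))) = -43630 - (-130 - 5*(-5 + 110)) = -43630 - (-130 - 5*105) = -43630 - (-130 - 525) = -43630 - 1*(-655) = -43630 + 655 = -42975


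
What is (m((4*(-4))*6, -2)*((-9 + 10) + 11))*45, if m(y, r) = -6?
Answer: -3240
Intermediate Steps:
(m((4*(-4))*6, -2)*((-9 + 10) + 11))*45 = -6*((-9 + 10) + 11)*45 = -6*(1 + 11)*45 = -6*12*45 = -72*45 = -3240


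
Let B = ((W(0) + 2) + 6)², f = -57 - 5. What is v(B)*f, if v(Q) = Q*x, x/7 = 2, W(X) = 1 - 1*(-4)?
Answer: -146692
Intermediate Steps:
W(X) = 5 (W(X) = 1 + 4 = 5)
x = 14 (x = 7*2 = 14)
f = -62
B = 169 (B = ((5 + 2) + 6)² = (7 + 6)² = 13² = 169)
v(Q) = 14*Q (v(Q) = Q*14 = 14*Q)
v(B)*f = (14*169)*(-62) = 2366*(-62) = -146692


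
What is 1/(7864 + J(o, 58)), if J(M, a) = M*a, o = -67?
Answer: 1/3978 ≈ 0.00025138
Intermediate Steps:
1/(7864 + J(o, 58)) = 1/(7864 - 67*58) = 1/(7864 - 3886) = 1/3978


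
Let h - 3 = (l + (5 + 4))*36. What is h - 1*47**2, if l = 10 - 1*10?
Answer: -1882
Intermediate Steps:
l = 0 (l = 10 - 10 = 0)
h = 327 (h = 3 + (0 + (5 + 4))*36 = 3 + (0 + 9)*36 = 3 + 9*36 = 3 + 324 = 327)
h - 1*47**2 = 327 - 1*47**2 = 327 - 1*2209 = 327 - 2209 = -1882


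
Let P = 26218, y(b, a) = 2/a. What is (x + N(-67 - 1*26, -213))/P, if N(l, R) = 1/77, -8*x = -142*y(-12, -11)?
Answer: -45/367052 ≈ -0.00012260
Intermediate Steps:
x = -71/22 (x = -(-71)*2/(-11)/4 = -(-71)*2*(-1/11)/4 = -(-71)*(-2)/(4*11) = -⅛*284/11 = -71/22 ≈ -3.2273)
N(l, R) = 1/77 (N(l, R) = 1*(1/77) = 1/77)
(x + N(-67 - 1*26, -213))/P = (-71/22 + 1/77)/26218 = -45/14*1/26218 = -45/367052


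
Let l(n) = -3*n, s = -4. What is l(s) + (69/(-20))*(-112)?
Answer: 1992/5 ≈ 398.40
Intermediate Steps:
l(s) + (69/(-20))*(-112) = -3*(-4) + (69/(-20))*(-112) = 12 + (69*(-1/20))*(-112) = 12 - 69/20*(-112) = 12 + 1932/5 = 1992/5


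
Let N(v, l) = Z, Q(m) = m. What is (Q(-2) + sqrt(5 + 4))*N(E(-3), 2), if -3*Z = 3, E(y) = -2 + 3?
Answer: -1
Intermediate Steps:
E(y) = 1
Z = -1 (Z = -1/3*3 = -1)
N(v, l) = -1
(Q(-2) + sqrt(5 + 4))*N(E(-3), 2) = (-2 + sqrt(5 + 4))*(-1) = (-2 + sqrt(9))*(-1) = (-2 + 3)*(-1) = 1*(-1) = -1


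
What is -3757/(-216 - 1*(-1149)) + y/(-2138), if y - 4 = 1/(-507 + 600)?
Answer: -249122449/61837374 ≈ -4.0287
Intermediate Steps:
y = 373/93 (y = 4 + 1/(-507 + 600) = 4 + 1/93 = 373/93 ≈ 4.0107)
-3757/(-216 - 1*(-1149)) + y/(-2138) = -3757/(-216 - 1*(-1149)) + (373/93)/(-2138) = -3757/(-216 + 1149) + (373/93)*(-1/2138) = -3757/933 - 373/198834 = -249122449/61837374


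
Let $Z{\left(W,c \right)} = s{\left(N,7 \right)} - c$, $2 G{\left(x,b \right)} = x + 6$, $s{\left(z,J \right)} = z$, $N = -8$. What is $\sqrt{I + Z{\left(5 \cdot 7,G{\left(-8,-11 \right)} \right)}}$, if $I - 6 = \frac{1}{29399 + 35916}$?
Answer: $\frac{17 i \sqrt{14761190}}{65315} \approx 0.99999 i$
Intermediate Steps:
$G{\left(x,b \right)} = 3 + \frac{x}{2}$ ($G{\left(x,b \right)} = \frac{x + 6}{2} = \frac{6 + x}{2} = 3 + \frac{x}{2}$)
$Z{\left(W,c \right)} = -8 - c$
$I = \frac{391891}{65315}$ ($I = 6 + \frac{1}{29399 + 35916} = 6 + \frac{1}{65315} = \frac{391891}{65315} \approx 6.0$)
$\sqrt{I + Z{\left(5 \cdot 7,G{\left(-8,-11 \right)} \right)}} = \sqrt{\frac{391891}{65315} - \left(11 - 4\right)} = \sqrt{\frac{391891}{65315} - 7} = \sqrt{- \frac{65314}{65315}} = \frac{17 i \sqrt{14761190}}{65315}$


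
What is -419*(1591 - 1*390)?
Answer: -503219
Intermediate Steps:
-419*(1591 - 1*390) = -419*(1591 - 390) = -419*1201 = -503219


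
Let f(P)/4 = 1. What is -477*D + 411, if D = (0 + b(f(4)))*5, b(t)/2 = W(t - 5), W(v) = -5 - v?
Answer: 19491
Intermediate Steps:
f(P) = 4 (f(P) = 4*1 = 4)
b(t) = -2*t (b(t) = 2*(-5 - (t - 5)) = 2*(-5 - (-5 + t)) = 2*(-5 + (5 - t)) = 2*(-t) = -2*t)
D = -40 (D = (0 - 2*4)*5 = (0 - 8)*5 = -8*5 = -40)
-477*D + 411 = -477*(-40) + 411 = 19080 + 411 = 19491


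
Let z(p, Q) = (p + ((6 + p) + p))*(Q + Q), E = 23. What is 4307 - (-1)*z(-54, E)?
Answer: -2869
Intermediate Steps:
z(p, Q) = 2*Q*(6 + 3*p) (z(p, Q) = (p + (6 + 2*p))*(2*Q) = (6 + 3*p)*(2*Q) = 2*Q*(6 + 3*p))
4307 - (-1)*z(-54, E) = 4307 - (-1)*6*23*(2 - 54) = 4307 - (-1)*6*23*(-52) = 4307 - (-1)*(-7176) = 4307 - 1*7176 = 4307 - 7176 = -2869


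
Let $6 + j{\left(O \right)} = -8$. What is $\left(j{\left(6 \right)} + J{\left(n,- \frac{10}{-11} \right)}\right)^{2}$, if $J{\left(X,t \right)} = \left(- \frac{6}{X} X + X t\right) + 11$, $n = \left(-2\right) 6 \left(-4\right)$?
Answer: $\frac{145161}{121} \approx 1199.7$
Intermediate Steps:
$n = 48$ ($n = \left(-12\right) \left(-4\right) = 48$)
$J{\left(X,t \right)} = 5 + X t$ ($J{\left(X,t \right)} = \left(-6 + X t\right) + 11 = 5 + X t$)
$j{\left(O \right)} = -14$ ($j{\left(O \right)} = -6 - 8 = -14$)
$\left(j{\left(6 \right)} + J{\left(n,- \frac{10}{-11} \right)}\right)^{2} = \left(-14 + \left(5 + 48 \left(- \frac{10}{-11}\right)\right)\right)^{2} = \left(-14 + \left(5 + 48 \left(\left(-10\right) \left(- \frac{1}{11}\right)\right)\right)\right)^{2} = \left(-14 + \left(5 + 48 \cdot \frac{10}{11}\right)\right)^{2} = \left(-14 + \left(5 + \frac{480}{11}\right)\right)^{2} = \left(-14 + \frac{535}{11}\right)^{2} = \left(\frac{381}{11}\right)^{2} = \frac{145161}{121}$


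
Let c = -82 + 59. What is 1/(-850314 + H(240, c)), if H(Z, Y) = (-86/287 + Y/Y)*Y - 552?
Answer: -287/244203165 ≈ -1.1753e-6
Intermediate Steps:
c = -23
H(Z, Y) = -552 + 201*Y/287 (H(Z, Y) = (-86*1/287 + 1)*Y - 552 = (-86/287 + 1)*Y - 552 = 201*Y/287 - 552 = -552 + 201*Y/287)
1/(-850314 + H(240, c)) = 1/(-850314 + (-552 + (201/287)*(-23))) = 1/(-850314 + (-552 - 4623/287)) = 1/(-850314 - 163047/287) = 1/(-244203165/287) = -287/244203165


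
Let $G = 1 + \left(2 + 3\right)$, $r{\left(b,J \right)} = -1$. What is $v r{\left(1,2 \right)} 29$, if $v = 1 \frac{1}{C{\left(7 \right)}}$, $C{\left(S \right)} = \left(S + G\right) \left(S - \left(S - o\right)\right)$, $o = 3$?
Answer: $- \frac{29}{39} \approx -0.74359$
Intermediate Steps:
$G = 6$ ($G = 1 + 5 = 6$)
$C{\left(S \right)} = 18 + 3 S$ ($C{\left(S \right)} = \left(S + 6\right) \left(S - \left(-3 + S\right)\right) = \left(6 + S\right) 3 = 18 + 3 S$)
$v = \frac{1}{39}$ ($v = 1 \frac{1}{18 + 3 \cdot 7} = 1 \frac{1}{18 + 21} = 1 \cdot \frac{1}{39} = \frac{1}{39} \approx 0.025641$)
$v r{\left(1,2 \right)} 29 = \frac{1}{39} \left(-1\right) 29 = \left(- \frac{1}{39}\right) 29 = - \frac{29}{39}$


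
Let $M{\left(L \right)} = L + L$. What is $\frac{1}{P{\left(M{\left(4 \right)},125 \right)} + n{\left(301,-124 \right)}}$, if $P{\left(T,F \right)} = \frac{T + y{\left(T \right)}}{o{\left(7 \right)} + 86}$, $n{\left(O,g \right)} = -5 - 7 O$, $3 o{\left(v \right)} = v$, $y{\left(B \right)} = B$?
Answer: $- \frac{265}{559632} \approx -0.00047353$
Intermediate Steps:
$M{\left(L \right)} = 2 L$
$o{\left(v \right)} = \frac{v}{3}$
$P{\left(T,F \right)} = \frac{6 T}{265}$ ($P{\left(T,F \right)} = \frac{T + T}{\frac{1}{3} \cdot 7 + 86} = \frac{2 T}{\frac{7}{3} + 86} = \frac{2 T}{\frac{265}{3}} = 2 T \frac{3}{265} = \frac{6 T}{265}$)
$\frac{1}{P{\left(M{\left(4 \right)},125 \right)} + n{\left(301,-124 \right)}} = \frac{1}{\frac{6 \cdot 2 \cdot 4}{265} - 2112} = \frac{1}{\frac{6}{265} \cdot 8 - 2112} = \frac{1}{\frac{48}{265} - 2112} = \frac{1}{- \frac{559632}{265}} = - \frac{265}{559632}$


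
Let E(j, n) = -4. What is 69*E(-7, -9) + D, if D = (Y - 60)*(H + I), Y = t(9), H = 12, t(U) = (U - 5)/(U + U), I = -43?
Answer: 14194/9 ≈ 1577.1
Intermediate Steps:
t(U) = (-5 + U)/(2*U) (t(U) = (-5 + U)/((2*U)) = (-5 + U)*(1/(2*U)) = (-5 + U)/(2*U))
Y = 2/9 (Y = (½)*(-5 + 9)/9 = (½)*(⅑)*4 = 2/9 ≈ 0.22222)
D = 16678/9 (D = (2/9 - 60)*(12 - 43) = -538/9*(-31) = 16678/9 ≈ 1853.1)
69*E(-7, -9) + D = 69*(-4) + 16678/9 = -276 + 16678/9 = 14194/9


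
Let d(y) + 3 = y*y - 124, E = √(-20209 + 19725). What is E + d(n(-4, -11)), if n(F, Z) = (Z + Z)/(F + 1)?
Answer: -659/9 + 22*I ≈ -73.222 + 22.0*I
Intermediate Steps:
n(F, Z) = 2*Z/(1 + F) (n(F, Z) = (2*Z)/(1 + F) = 2*Z/(1 + F))
E = 22*I (E = √(-484) = 22*I ≈ 22.0*I)
d(y) = -127 + y² (d(y) = -3 + (y*y - 124) = -3 + (y² - 124) = -3 + (-124 + y²) = -127 + y²)
E + d(n(-4, -11)) = 22*I + (-127 + (2*(-11)/(1 - 4))²) = 22*I + (-127 + (2*(-11)/(-3))²) = 22*I + (-127 + (2*(-11)*(-⅓))²) = 22*I + (-127 + (22/3)²) = 22*I + (-127 + 484/9) = 22*I - 659/9 = -659/9 + 22*I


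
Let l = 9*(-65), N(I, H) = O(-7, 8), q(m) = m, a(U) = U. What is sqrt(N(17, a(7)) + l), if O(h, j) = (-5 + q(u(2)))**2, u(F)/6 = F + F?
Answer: 4*I*sqrt(14) ≈ 14.967*I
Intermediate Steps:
u(F) = 12*F (u(F) = 6*(F + F) = 6*(2*F) = 12*F)
O(h, j) = 361 (O(h, j) = (-5 + 12*2)**2 = (-5 + 24)**2 = 19**2 = 361)
N(I, H) = 361
l = -585
sqrt(N(17, a(7)) + l) = sqrt(361 - 585) = sqrt(-224) = 4*I*sqrt(14)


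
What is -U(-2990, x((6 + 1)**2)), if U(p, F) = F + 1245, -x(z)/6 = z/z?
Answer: -1239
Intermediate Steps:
x(z) = -6 (x(z) = -6*z/z = -6*1 = -6)
U(p, F) = 1245 + F
-U(-2990, x((6 + 1)**2)) = -(1245 - 6) = -1*1239 = -1239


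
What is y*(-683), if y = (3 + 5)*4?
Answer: -21856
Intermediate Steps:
y = 32 (y = 8*4 = 32)
y*(-683) = 32*(-683) = -21856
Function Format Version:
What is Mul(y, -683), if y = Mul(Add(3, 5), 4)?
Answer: -21856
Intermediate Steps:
y = 32 (y = Mul(8, 4) = 32)
Mul(y, -683) = Mul(32, -683) = -21856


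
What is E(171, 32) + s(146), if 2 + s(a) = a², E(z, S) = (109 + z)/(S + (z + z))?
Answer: 3985858/187 ≈ 21315.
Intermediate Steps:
E(z, S) = (109 + z)/(S + 2*z)
s(a) = -2 + a²
E(171, 32) + s(146) = (109 + 171)/(32 + 2*171) + (-2 + 146²) = 280/(32 + 342) + (-2 + 21316) = 280/374 + 21314 = (1/374)*280 + 21314 = 140/187 + 21314 = 3985858/187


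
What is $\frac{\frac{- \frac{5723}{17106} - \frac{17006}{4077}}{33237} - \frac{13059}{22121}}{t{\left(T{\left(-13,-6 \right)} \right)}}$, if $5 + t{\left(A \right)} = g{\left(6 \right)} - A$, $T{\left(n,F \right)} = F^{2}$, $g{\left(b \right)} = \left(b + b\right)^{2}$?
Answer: $- \frac{10092514498224131}{1760482539052392474} \approx -0.0057328$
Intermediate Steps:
$g{\left(b \right)} = 4 b^{2}$ ($g{\left(b \right)} = \left(2 b\right)^{2} = 4 b^{2}$)
$t{\left(A \right)} = 139 - A$ ($t{\left(A \right)} = -5 - \left(-144 + A\right) = 139 - A$)
$\frac{\frac{- \frac{5723}{17106} - \frac{17006}{4077}}{33237} - \frac{13059}{22121}}{t{\left(T{\left(-13,-6 \right)} \right)}} = \frac{\frac{- \frac{5723}{17106} - \frac{17006}{4077}}{33237} - \frac{13059}{22121}}{139 - \left(-6\right)^{2}} = \frac{\left(\left(-5723\right) \frac{1}{17106} - \frac{17006}{4077}\right) \frac{1}{33237} - \frac{13059}{22121}}{139 - 36} = \frac{\left(- \frac{5723}{17106} - \frac{17006}{4077}\right) \frac{1}{33237} - \frac{13059}{22121}}{139 - 36} = \frac{\left(- \frac{104745769}{23247054}\right) \frac{1}{33237} - \frac{13059}{22121}}{103} = \left(- \frac{104745769}{772662333798} - \frac{13059}{22121}\right) \frac{1}{103} = \left(- \frac{10092514498224131}{17092063485945558}\right) \frac{1}{103} = - \frac{10092514498224131}{1760482539052392474}$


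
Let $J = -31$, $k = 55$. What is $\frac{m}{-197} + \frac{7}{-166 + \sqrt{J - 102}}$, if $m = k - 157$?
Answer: $\frac{2595364}{5454733} - \frac{7 i \sqrt{133}}{27689} \approx 0.4758 - 0.0029155 i$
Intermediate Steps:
$m = -102$ ($m = 55 - 157 = -102$)
$\frac{m}{-197} + \frac{7}{-166 + \sqrt{J - 102}} = - \frac{102}{-197} + \frac{7}{-166 + \sqrt{-31 - 102}} = \left(-102\right) \left(- \frac{1}{197}\right) + \frac{7}{-166 + \sqrt{-133}} = \frac{102}{197} + \frac{7}{-166 + i \sqrt{133}}$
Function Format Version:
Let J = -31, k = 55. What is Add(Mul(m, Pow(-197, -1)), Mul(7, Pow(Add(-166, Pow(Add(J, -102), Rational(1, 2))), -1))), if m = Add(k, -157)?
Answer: Add(Rational(2595364, 5454733), Mul(Rational(-7, 27689), I, Pow(133, Rational(1, 2)))) ≈ Add(0.47580, Mul(-0.0029155, I))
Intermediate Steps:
m = -102 (m = Add(55, -157) = -102)
Add(Mul(m, Pow(-197, -1)), Mul(7, Pow(Add(-166, Pow(Add(J, -102), Rational(1, 2))), -1))) = Add(Mul(-102, Pow(-197, -1)), Mul(7, Pow(Add(-166, Pow(Add(-31, -102), Rational(1, 2))), -1))) = Add(Mul(-102, Rational(-1, 197)), Mul(7, Pow(Add(-166, Pow(-133, Rational(1, 2))), -1))) = Add(Rational(102, 197), Mul(7, Pow(Add(-166, Mul(I, Pow(133, Rational(1, 2)))), -1)))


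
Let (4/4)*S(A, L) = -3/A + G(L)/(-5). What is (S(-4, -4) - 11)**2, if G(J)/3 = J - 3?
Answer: 14641/400 ≈ 36.602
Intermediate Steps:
G(J) = -9 + 3*J (G(J) = 3*(J - 3) = 3*(-3 + J) = -9 + 3*J)
S(A, L) = 9/5 - 3/A - 3*L/5 (S(A, L) = -3/A + (-9 + 3*L)/(-5) = -3/A + (-9 + 3*L)*(-1/5) = -3/A + (9/5 - 3*L/5) = 9/5 - 3/A - 3*L/5)
(S(-4, -4) - 11)**2 = ((3/5)*(-5 - 4*(3 - 1*(-4)))/(-4) - 11)**2 = ((3/5)*(-1/4)*(-5 - 4*(3 + 4)) - 11)**2 = ((3/5)*(-1/4)*(-5 - 4*7) - 11)**2 = ((3/5)*(-1/4)*(-5 - 28) - 11)**2 = ((3/5)*(-1/4)*(-33) - 11)**2 = (99/20 - 11)**2 = (-121/20)**2 = 14641/400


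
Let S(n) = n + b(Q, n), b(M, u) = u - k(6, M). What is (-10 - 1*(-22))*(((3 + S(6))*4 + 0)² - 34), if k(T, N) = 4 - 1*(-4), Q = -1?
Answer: 9000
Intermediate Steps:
k(T, N) = 8 (k(T, N) = 4 + 4 = 8)
b(M, u) = -8 + u (b(M, u) = u - 1*8 = u - 8 = -8 + u)
S(n) = -8 + 2*n (S(n) = n + (-8 + n) = -8 + 2*n)
(-10 - 1*(-22))*(((3 + S(6))*4 + 0)² - 34) = (-10 - 1*(-22))*(((3 + (-8 + 2*6))*4 + 0)² - 34) = (-10 + 22)*(((3 + (-8 + 12))*4 + 0)² - 34) = 12*(((3 + 4)*4 + 0)² - 34) = 12*((7*4 + 0)² - 34) = 12*((28 + 0)² - 34) = 12*(28² - 34) = 12*(784 - 34) = 12*750 = 9000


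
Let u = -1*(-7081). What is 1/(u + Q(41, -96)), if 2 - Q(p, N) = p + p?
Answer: 1/7001 ≈ 0.00014284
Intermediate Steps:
Q(p, N) = 2 - 2*p (Q(p, N) = 2 - (p + p) = 2 - 2*p)
u = 7081
1/(u + Q(41, -96)) = 1/(7081 + (2 - 2*41)) = 1/(7081 + (2 - 82)) = 1/(7081 - 80) = 1/7001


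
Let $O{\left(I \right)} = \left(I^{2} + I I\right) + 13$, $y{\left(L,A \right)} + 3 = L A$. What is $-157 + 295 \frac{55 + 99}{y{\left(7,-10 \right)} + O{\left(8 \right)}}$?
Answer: $\frac{17377}{34} \approx 511.09$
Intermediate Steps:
$y{\left(L,A \right)} = -3 + A L$ ($y{\left(L,A \right)} = -3 + L A = -3 + A L$)
$O{\left(I \right)} = 13 + 2 I^{2}$ ($O{\left(I \right)} = \left(I^{2} + I^{2}\right) + 13 = 2 I^{2} + 13 = 13 + 2 I^{2}$)
$-157 + 295 \frac{55 + 99}{y{\left(7,-10 \right)} + O{\left(8 \right)}} = -157 + 295 \frac{55 + 99}{\left(-3 - 70\right) + \left(13 + 2 \cdot 8^{2}\right)} = -157 + 295 \frac{154}{\left(-3 - 70\right) + \left(13 + 2 \cdot 64\right)} = -157 + 295 \frac{154}{-73 + \left(13 + 128\right)} = -157 + 295 \frac{154}{-73 + 141} = -157 + 295 \cdot \frac{154}{68} = -157 + 295 \cdot 154 \cdot \frac{1}{68} = -157 + 295 \cdot \frac{77}{34} = -157 + \frac{22715}{34} = \frac{17377}{34}$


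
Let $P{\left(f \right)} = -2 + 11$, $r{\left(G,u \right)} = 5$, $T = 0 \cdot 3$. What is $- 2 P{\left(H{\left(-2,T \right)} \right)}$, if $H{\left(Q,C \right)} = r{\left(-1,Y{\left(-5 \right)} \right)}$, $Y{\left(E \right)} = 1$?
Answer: $-18$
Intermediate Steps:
$T = 0$
$H{\left(Q,C \right)} = 5$
$P{\left(f \right)} = 9$
$- 2 P{\left(H{\left(-2,T \right)} \right)} = \left(-2\right) 9 = -18$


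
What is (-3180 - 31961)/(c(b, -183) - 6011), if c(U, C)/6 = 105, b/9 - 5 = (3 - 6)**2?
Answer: 35141/5381 ≈ 6.5306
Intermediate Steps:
b = 126 (b = 45 + 9*(3 - 6)**2 = 45 + 9*(-3)**2 = 45 + 9*9 = 45 + 81 = 126)
c(U, C) = 630 (c(U, C) = 6*105 = 630)
(-3180 - 31961)/(c(b, -183) - 6011) = (-3180 - 31961)/(630 - 6011) = -35141/(-5381) = -35141*(-1/5381) = 35141/5381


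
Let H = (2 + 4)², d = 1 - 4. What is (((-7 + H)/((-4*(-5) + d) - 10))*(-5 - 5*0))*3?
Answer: -435/7 ≈ -62.143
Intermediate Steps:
d = -3
H = 36 (H = 6² = 36)
(((-7 + H)/((-4*(-5) + d) - 10))*(-5 - 5*0))*3 = (((-7 + 36)/((-4*(-5) - 3) - 10))*(-5 - 5*0))*3 = ((29/((20 - 3) - 10))*(-5 + 0))*3 = ((29/(17 - 10))*(-5))*3 = ((29/7)*(-5))*3 = -145/7*3 = -435/7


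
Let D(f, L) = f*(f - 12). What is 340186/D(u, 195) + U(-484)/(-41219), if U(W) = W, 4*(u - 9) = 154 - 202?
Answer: 14022148514/1854855 ≈ 7559.7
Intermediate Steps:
u = -3 (u = 9 + (154 - 202)/4 = 9 + (¼)*(-48) = 9 - 12 = -3)
D(f, L) = f*(-12 + f)
340186/D(u, 195) + U(-484)/(-41219) = 340186/((-3*(-12 - 3))) - 484/(-41219) = 340186/((-3*(-15))) - 484*(-1/41219) = 340186/45 + 484/41219 = 14022148514/1854855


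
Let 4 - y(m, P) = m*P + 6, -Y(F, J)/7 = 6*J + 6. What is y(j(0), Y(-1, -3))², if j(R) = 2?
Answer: 28900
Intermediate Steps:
Y(F, J) = -42 - 42*J (Y(F, J) = -7*(6*J + 6) = -7*(6 + 6*J) = -42 - 42*J)
y(m, P) = -2 - P*m (y(m, P) = 4 - (m*P + 6) = 4 - (P*m + 6) = 4 - (6 + P*m) = 4 + (-6 - P*m) = -2 - P*m)
y(j(0), Y(-1, -3))² = (-2 - 1*(-42 - 42*(-3))*2)² = (-2 - 1*(-42 + 126)*2)² = (-2 - 1*84*2)² = (-2 - 168)² = (-170)² = 28900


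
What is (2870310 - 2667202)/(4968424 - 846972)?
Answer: 50777/1030363 ≈ 0.049281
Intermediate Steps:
(2870310 - 2667202)/(4968424 - 846972) = 203108/4121452 = 203108*(1/4121452) = 50777/1030363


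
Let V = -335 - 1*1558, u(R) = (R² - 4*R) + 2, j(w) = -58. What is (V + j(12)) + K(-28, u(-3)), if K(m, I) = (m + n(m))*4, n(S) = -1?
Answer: -2067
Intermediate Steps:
u(R) = 2 + R² - 4*R
K(m, I) = -4 + 4*m (K(m, I) = (m - 1)*4 = (-1 + m)*4 = -4 + 4*m)
V = -1893 (V = -335 - 1558 = -1893)
(V + j(12)) + K(-28, u(-3)) = (-1893 - 58) + (-4 + 4*(-28)) = -1951 + (-4 - 112) = -1951 - 116 = -2067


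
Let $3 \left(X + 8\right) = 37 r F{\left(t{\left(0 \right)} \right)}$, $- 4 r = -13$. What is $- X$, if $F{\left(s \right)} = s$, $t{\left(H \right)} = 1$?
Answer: $- \frac{385}{12} \approx -32.083$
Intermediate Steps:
$r = \frac{13}{4}$ ($r = \left(- \frac{1}{4}\right) \left(-13\right) = \frac{13}{4} \approx 3.25$)
$X = \frac{385}{12}$ ($X = -8 + \frac{37 \cdot \frac{13}{4} \cdot 1}{3} = -8 + \frac{\frac{481}{4} \cdot 1}{3} = -8 + \frac{1}{3} \cdot \frac{481}{4} = -8 + \frac{481}{12} = \frac{385}{12} \approx 32.083$)
$- X = \left(-1\right) \frac{385}{12} = - \frac{385}{12}$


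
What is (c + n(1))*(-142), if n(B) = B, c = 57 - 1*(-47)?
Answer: -14910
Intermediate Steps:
c = 104 (c = 57 + 47 = 104)
(c + n(1))*(-142) = (104 + 1)*(-142) = 105*(-142) = -14910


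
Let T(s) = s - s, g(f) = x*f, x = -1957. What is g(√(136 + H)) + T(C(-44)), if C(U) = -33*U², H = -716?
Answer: -3914*I*√145 ≈ -47131.0*I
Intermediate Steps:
g(f) = -1957*f
T(s) = 0
g(√(136 + H)) + T(C(-44)) = -1957*√(136 - 716) + 0 = -3914*I*√145 + 0 = -3914*I*√145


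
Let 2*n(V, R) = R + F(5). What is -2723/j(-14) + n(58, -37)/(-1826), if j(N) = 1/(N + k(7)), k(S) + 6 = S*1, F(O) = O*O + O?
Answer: 129277155/3652 ≈ 35399.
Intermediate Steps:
F(O) = O + O**2 (F(O) = O**2 + O = O + O**2)
k(S) = -6 + S (k(S) = -6 + S*1 = -6 + S)
j(N) = 1/(1 + N) (j(N) = 1/(N + (-6 + 7)) = 1/(N + 1) = 1/(1 + N))
n(V, R) = 15 + R/2 (n(V, R) = (R + 5*(1 + 5))/2 = (R + 5*6)/2 = (R + 30)/2 = (30 + R)/2 = 15 + R/2)
-2723/j(-14) + n(58, -37)/(-1826) = -2723/(1/(1 - 14)) + (15 + (1/2)*(-37))/(-1826) = -2723/(1/(-13)) + (15 - 37/2)*(-1/1826) = -2723/(-1/13) - 7/2*(-1/1826) = -2723*(-13) + 7/3652 = 35399 + 7/3652 = 129277155/3652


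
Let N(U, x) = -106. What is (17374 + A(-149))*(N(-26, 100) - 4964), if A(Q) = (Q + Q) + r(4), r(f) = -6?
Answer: -86544900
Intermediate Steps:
A(Q) = -6 + 2*Q (A(Q) = (Q + Q) - 6 = 2*Q - 6 = -6 + 2*Q)
(17374 + A(-149))*(N(-26, 100) - 4964) = (17374 + (-6 + 2*(-149)))*(-106 - 4964) = (17374 + (-6 - 298))*(-5070) = (17374 - 304)*(-5070) = 17070*(-5070) = -86544900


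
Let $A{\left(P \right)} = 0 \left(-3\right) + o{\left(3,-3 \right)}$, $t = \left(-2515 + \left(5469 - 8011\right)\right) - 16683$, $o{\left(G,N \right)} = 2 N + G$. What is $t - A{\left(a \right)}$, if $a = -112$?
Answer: $-21737$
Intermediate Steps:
$o{\left(G,N \right)} = G + 2 N$
$t = -21740$ ($t = \left(-2515 + \left(5469 - 8011\right)\right) - 16683 = \left(-2515 - 2542\right) - 16683 = -5057 - 16683 = -21740$)
$A{\left(P \right)} = -3$ ($A{\left(P \right)} = 0 \left(-3\right) + \left(3 + 2 \left(-3\right)\right) = 0 + \left(3 - 6\right) = 0 - 3 = -3$)
$t - A{\left(a \right)} = -21740 - -3 = -21740 + 3 = -21737$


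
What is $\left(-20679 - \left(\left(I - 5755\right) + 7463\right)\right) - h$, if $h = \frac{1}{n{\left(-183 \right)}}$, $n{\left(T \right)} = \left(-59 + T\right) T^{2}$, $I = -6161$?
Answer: $- \frac{131500988387}{8104338} \approx -16226.0$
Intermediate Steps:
$n{\left(T \right)} = T^{2} \left(-59 + T\right)$
$h = - \frac{1}{8104338}$ ($h = \frac{1}{\left(-183\right)^{2} \left(-59 - 183\right)} = \frac{1}{33489 \left(-242\right)} = \frac{1}{-8104338} = - \frac{1}{8104338} \approx -1.2339 \cdot 10^{-7}$)
$\left(-20679 - \left(\left(I - 5755\right) + 7463\right)\right) - h = \left(-20679 - \left(\left(-6161 - 5755\right) + 7463\right)\right) - - \frac{1}{8104338} = \left(-20679 - \left(-11916 + 7463\right)\right) + \frac{1}{8104338} = \left(-20679 - -4453\right) + \frac{1}{8104338} = \left(-20679 + 4453\right) + \frac{1}{8104338} = -16226 + \frac{1}{8104338} = - \frac{131500988387}{8104338}$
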